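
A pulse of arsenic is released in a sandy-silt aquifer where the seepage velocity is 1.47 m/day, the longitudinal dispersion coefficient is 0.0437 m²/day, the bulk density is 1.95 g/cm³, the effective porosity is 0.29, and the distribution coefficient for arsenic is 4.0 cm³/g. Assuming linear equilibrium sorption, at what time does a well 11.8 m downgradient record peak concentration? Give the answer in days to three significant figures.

223 days

Retardation factor R = 1 + ρ_b·K_d/n = 1 + 1.95 × 4.0/0.29 = 27.90.
Sorption retards both mechanisms: v_R = v/R = 0.05269 m/day, D_R = D/R = 0.001566 m²/day.
Peak time from v_R²t² + 2D_R t − x² = 0: t = (√(D_R² + v_R²x²) − D_R)/v_R².
√(D_R² + v_R²x²) = √(0.001566² + 0.05269² × 11.8²) = 0.6217; v_R² = 0.002776.
t = (0.6217 − 0.001566)/0.002776 = 223 days.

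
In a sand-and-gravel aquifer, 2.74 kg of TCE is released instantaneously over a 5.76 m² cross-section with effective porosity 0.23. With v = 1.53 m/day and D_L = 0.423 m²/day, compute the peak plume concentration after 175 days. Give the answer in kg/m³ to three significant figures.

The peak of an instantaneous 1D plume sits at x = vt; there the Gaussian factor is 1 and C_max = M/(n_e·A·√(4πDt)), where n_e·A is the pore area the mass is dissolved in.
√(4πDt) = √(4π × 0.423 × 175) = 30.50 m, so C_max = 2.74/(0.23 × 5.76 × 30.50) = 0.0678 kg/m³.

0.0678 kg/m³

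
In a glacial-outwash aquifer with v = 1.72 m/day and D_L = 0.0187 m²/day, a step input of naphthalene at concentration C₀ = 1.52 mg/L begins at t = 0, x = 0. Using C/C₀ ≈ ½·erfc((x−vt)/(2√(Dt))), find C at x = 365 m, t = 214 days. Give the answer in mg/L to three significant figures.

For a continuous step input, C/C₀ ≈ ½·erfc((x−vt)/(2√(Dt))).
vt = 1.72 × 214 = 368.08 m and 2√(Dt) = 2√(0.0187 × 214) = 4.001 m.
Argument (x−vt)/(2√(Dt)) = (365 − 368.08)/4.001 = -0.7698; ½·erfc(-0.7698) = 0.8618.
C = 1.52 × 0.8618 = 1.31 mg/L.

1.31 mg/L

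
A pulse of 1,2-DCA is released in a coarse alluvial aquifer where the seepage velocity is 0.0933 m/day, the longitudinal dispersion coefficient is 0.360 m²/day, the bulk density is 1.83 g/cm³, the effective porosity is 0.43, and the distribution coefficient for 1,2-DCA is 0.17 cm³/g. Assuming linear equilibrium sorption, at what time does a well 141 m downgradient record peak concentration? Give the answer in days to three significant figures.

Retardation factor R = 1 + ρ_b·K_d/n = 1 + 1.83 × 0.17/0.43 = 1.723.
Sorption retards both mechanisms: v_R = v/R = 0.05415 m/day, D_R = D/R = 0.2089 m²/day.
Peak time from v_R²t² + 2D_R t − x² = 0: t = (√(D_R² + v_R²x²) − D_R)/v_R².
√(D_R² + v_R²x²) = √(0.2089² + 0.05415² × 141²) = 7.638; v_R² = 0.002932.
t = (7.638 − 0.2089)/0.002932 = 2530 days.

2530 days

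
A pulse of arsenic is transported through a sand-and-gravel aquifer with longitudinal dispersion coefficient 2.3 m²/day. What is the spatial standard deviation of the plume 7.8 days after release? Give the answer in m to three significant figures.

Dispersive spreading gives a Gaussian with σ² = 2Dt; advection only shifts the center.
σ = √(2 × 2.3 × 7.8) = 5.99 m.

5.99 m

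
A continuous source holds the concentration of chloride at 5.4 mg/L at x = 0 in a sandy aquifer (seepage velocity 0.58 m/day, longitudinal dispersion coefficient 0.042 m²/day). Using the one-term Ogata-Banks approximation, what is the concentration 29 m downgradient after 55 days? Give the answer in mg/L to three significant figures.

4.92 mg/L

For a continuous step input, C/C₀ ≈ ½·erfc((x−vt)/(2√(Dt))).
vt = 0.58 × 55 = 31.9 m and 2√(Dt) = 2√(0.042 × 55) = 3.040 m.
Argument (x−vt)/(2√(Dt)) = (29 − 31.9)/3.040 = -0.9539; ½·erfc(-0.9539) = 0.9113.
C = 5.4 × 0.9113 = 4.92 mg/L.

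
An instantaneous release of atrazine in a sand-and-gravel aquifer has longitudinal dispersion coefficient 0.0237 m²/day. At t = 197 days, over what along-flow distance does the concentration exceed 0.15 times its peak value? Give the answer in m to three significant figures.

The plume is Gaussian with σ = √(2Dt) = √(2 × 0.0237 × 197) = 3.056 m.
C/C_peak = exp(−Δx²/(2σ²)) = 0.15 ⇒ Δx = σ·√(−2 ln 0.15) = 3.056 × 1.948 = 5.953 m.
Width = 2Δx = 11.9 m.

11.9 m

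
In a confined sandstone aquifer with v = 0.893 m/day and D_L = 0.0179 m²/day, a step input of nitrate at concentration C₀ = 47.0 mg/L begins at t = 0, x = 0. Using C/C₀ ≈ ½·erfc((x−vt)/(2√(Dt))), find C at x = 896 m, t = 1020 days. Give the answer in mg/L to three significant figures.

For a continuous step input, C/C₀ ≈ ½·erfc((x−vt)/(2√(Dt))).
vt = 0.893 × 1020 = 910.86 m and 2√(Dt) = 2√(0.0179 × 1020) = 8.546 m.
Argument (x−vt)/(2√(Dt)) = (896 − 910.86)/8.546 = -1.739; ½·erfc(-1.739) = 0.9930.
C = 47.0 × 0.9930 = 46.7 mg/L.

46.7 mg/L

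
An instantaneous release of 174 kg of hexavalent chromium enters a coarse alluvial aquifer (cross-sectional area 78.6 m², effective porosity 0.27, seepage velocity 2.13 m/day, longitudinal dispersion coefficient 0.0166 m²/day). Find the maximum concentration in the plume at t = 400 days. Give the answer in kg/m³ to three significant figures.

0.898 kg/m³

The peak of an instantaneous 1D plume sits at x = vt; there the Gaussian factor is 1 and C_max = M/(n_e·A·√(4πDt)), where n_e·A is the pore area the mass is dissolved in.
√(4πDt) = √(4π × 0.0166 × 400) = 9.135 m, so C_max = 174/(0.27 × 78.6 × 9.135) = 0.898 kg/m³.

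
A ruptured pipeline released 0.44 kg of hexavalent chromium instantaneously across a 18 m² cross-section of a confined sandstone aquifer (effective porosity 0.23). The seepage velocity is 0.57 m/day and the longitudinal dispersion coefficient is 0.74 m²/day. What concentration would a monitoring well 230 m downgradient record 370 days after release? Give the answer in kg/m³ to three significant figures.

0.00130 kg/m³

For an instantaneous plane source, C(x,t) = M/(n_e·A·√(4πDt)) · exp(−(x−vt)²/(4Dt)), with n_e·A the pore (flow) area.
Plume center vt = 0.57 × 370 = 210.9 m, so the well at 230 m is 19.1 m downgradient of the peak.
√(4πDt) = 58.66 m, giving peak height M/(n_e·A·√(4πDt)) = 0.44/(0.23 × 18 × 58.66) = 0.001812 kg/m³.
(x−vt)²/(4Dt) = (19.1)²/(4 × 0.74 × 370) = 0.3331; exp(−0.3331) = 0.7167.
C = 0.001812 × 0.7167 = 0.00130 kg/m³.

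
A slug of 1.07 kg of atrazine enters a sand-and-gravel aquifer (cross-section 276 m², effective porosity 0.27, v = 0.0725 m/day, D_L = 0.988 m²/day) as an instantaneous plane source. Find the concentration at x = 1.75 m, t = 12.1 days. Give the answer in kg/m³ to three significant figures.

For an instantaneous plane source, C(x,t) = M/(n_e·A·√(4πDt)) · exp(−(x−vt)²/(4Dt)), with n_e·A the pore (flow) area.
Plume center vt = 0.0725 × 12.1 = 0.87725 m, so the well at 1.75 m is 0.87275 m downgradient of the peak.
√(4πDt) = 12.26 m, giving peak height M/(n_e·A·√(4πDt)) = 1.07/(0.27 × 276 × 12.26) = 0.001171 kg/m³.
(x−vt)²/(4Dt) = (0.87275)²/(4 × 0.988 × 12.1) = 0.01593; exp(−0.01593) = 0.9842.
C = 0.001171 × 0.9842 = 0.00115 kg/m³.

0.00115 kg/m³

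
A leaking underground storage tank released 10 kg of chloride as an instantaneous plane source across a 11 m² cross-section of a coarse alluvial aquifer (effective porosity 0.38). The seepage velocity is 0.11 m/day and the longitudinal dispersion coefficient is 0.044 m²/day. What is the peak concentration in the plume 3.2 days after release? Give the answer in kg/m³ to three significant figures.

The peak of an instantaneous 1D plume sits at x = vt; there the Gaussian factor is 1 and C_max = M/(n_e·A·√(4πDt)), where n_e·A is the pore area the mass is dissolved in.
√(4πDt) = √(4π × 0.044 × 3.2) = 1.330 m, so C_max = 10/(0.38 × 11 × 1.330) = 1.80 kg/m³.

1.80 kg/m³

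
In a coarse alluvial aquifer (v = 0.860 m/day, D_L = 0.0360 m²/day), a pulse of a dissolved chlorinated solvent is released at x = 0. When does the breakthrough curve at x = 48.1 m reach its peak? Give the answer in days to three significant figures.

For the 1D instantaneous-source solution, setting ∂C/∂t = 0 at fixed x gives v²t² + 2Dt − x² = 0, so t = (√(D² + v²x²) − D)/v².
√(D² + v²x²) = √(0.0360² + 0.860² × 48.1²) = 41.37; v² = 0.7396.
t = (41.37 − 0.0360)/0.7396 = 55.9 days (vs. the pure-advection estimate x/v = 55.9 d).

55.9 days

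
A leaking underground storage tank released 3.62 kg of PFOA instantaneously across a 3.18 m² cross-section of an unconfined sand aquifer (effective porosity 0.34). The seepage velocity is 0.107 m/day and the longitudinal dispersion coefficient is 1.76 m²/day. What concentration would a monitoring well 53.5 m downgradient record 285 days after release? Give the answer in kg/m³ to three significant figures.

0.0324 kg/m³

For an instantaneous plane source, C(x,t) = M/(n_e·A·√(4πDt)) · exp(−(x−vt)²/(4Dt)), with n_e·A the pore (flow) area.
Plume center vt = 0.107 × 285 = 30.495 m, so the well at 53.5 m is 23.005 m downgradient of the peak.
√(4πDt) = 79.39 m, giving peak height M/(n_e·A·√(4πDt)) = 3.62/(0.34 × 3.18 × 79.39) = 0.04217 kg/m³.
(x−vt)²/(4Dt) = (23.005)²/(4 × 1.76 × 285) = 0.2638; exp(−0.2638) = 0.7681.
C = 0.04217 × 0.7681 = 0.0324 kg/m³.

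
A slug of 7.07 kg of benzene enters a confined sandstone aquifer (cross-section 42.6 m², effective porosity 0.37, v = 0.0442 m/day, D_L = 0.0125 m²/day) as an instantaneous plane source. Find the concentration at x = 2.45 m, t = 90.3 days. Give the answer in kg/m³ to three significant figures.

For an instantaneous plane source, C(x,t) = M/(n_e·A·√(4πDt)) · exp(−(x−vt)²/(4Dt)), with n_e·A the pore (flow) area.
Plume center vt = 0.0442 × 90.3 = 3.99126 m, so the well at 2.45 m is 1.54126 m upgradient of the peak.
√(4πDt) = 3.766 m, giving peak height M/(n_e·A·√(4πDt)) = 7.07/(0.37 × 42.6 × 3.766) = 0.1191 kg/m³.
(x−vt)²/(4Dt) = (-1.54126)²/(4 × 0.0125 × 90.3) = 0.5261; exp(−0.5261) = 0.5909.
C = 0.1191 × 0.5909 = 0.0704 kg/m³.

0.0704 kg/m³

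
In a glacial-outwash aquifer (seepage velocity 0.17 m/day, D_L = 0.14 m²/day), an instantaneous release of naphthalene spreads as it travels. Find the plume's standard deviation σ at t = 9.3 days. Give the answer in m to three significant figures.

Dispersive spreading gives a Gaussian with σ² = 2Dt; advection only shifts the center.
σ = √(2 × 0.14 × 9.3) = 1.61 m.

1.61 m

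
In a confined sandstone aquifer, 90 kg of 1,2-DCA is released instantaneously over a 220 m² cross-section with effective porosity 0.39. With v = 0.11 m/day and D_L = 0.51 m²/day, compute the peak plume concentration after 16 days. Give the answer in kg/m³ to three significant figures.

The peak of an instantaneous 1D plume sits at x = vt; there the Gaussian factor is 1 and C_max = M/(n_e·A·√(4πDt)), where n_e·A is the pore area the mass is dissolved in.
√(4πDt) = √(4π × 0.51 × 16) = 10.13 m, so C_max = 90/(0.39 × 220 × 10.13) = 0.104 kg/m³.

0.104 kg/m³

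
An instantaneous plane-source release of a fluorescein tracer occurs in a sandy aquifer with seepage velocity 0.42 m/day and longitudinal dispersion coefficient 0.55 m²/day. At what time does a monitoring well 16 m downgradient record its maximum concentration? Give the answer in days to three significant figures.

For the 1D instantaneous-source solution, setting ∂C/∂t = 0 at fixed x gives v²t² + 2Dt − x² = 0, so t = (√(D² + v²x²) − D)/v².
√(D² + v²x²) = √(0.55² + 0.42² × 16²) = 6.742; v² = 0.1764.
t = (6.742 − 0.55)/0.1764 = 35.1 days (vs. the pure-advection estimate x/v = 38.1 d).

35.1 days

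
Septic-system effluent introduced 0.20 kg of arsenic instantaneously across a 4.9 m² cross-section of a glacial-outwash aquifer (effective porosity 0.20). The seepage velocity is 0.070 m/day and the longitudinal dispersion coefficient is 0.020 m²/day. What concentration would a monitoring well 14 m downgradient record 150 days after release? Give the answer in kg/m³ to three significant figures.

0.0120 kg/m³

For an instantaneous plane source, C(x,t) = M/(n_e·A·√(4πDt)) · exp(−(x−vt)²/(4Dt)), with n_e·A the pore (flow) area.
Plume center vt = 0.070 × 150 = 10.5 m, so the well at 14 m is 3.5 m downgradient of the peak.
√(4πDt) = 6.140 m, giving peak height M/(n_e·A·√(4πDt)) = 0.20/(0.20 × 4.9 × 6.140) = 0.03324 kg/m³.
(x−vt)²/(4Dt) = (3.5)²/(4 × 0.020 × 150) = 1.021; exp(−1.021) = 0.3602.
C = 0.03324 × 0.3602 = 0.0120 kg/m³.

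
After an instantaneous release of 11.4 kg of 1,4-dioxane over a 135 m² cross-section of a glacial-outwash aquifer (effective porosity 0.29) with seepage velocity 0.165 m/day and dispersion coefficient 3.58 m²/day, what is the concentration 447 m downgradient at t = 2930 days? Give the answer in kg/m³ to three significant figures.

0.000777 kg/m³

For an instantaneous plane source, C(x,t) = M/(n_e·A·√(4πDt)) · exp(−(x−vt)²/(4Dt)), with n_e·A the pore (flow) area.
Plume center vt = 0.165 × 2930 = 483.45 m, so the well at 447 m is 36.45 m upgradient of the peak.
√(4πDt) = 363.1 m, giving peak height M/(n_e·A·√(4πDt)) = 11.4/(0.29 × 135 × 363.1) = 0.0008019 kg/m³.
(x−vt)²/(4Dt) = (-36.45)²/(4 × 3.58 × 2930) = 0.03167; exp(−0.03167) = 0.9688.
C = 0.0008019 × 0.9688 = 0.000777 kg/m³.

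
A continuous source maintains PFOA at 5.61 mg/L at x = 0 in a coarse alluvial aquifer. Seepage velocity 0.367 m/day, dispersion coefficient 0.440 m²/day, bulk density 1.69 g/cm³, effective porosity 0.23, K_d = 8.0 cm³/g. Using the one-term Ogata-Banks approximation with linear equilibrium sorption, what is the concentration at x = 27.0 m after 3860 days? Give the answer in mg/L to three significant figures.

1.85 mg/L

Retardation factor R = 1 + ρ_b·K_d/n = 1 + 1.69 × 8.0/0.23 = 59.78.
Sorption retards both mechanisms: v_R = v/R = 0.006139 m/day, D_R = D/R = 0.007360 m²/day.
v_R·t = 0.006139 × 3860 = 23.69654 m; 2√(D_R t) = 10.66 m; argument = (27.0 − 23.69654)/10.66 = 0.3099.
C = C₀ × ½·erfc(0.3099) = 5.61 × 0.3306 = 1.85 mg/L.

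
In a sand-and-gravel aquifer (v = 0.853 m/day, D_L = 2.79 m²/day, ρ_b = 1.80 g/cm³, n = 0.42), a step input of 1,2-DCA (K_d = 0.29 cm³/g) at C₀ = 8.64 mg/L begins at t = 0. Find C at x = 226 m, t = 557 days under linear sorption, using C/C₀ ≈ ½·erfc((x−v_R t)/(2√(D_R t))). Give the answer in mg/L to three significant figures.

Retardation factor R = 1 + ρ_b·K_d/n = 1 + 1.80 × 0.29/0.42 = 2.243.
Sorption retards both mechanisms: v_R = v/R = 0.3803 m/day, D_R = D/R = 1.244 m²/day.
v_R·t = 0.3803 × 557 = 211.8271 m; 2√(D_R t) = 52.65 m; argument = (226 − 211.8271)/52.65 = 0.2692.
C = C₀ × ½·erfc(0.2692) = 8.64 × 0.3517 = 3.04 mg/L.

3.04 mg/L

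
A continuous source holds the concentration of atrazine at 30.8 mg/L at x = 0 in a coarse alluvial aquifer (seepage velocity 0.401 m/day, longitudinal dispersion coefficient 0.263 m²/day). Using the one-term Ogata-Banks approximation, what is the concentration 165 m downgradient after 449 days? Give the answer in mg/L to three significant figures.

25.8 mg/L

For a continuous step input, C/C₀ ≈ ½·erfc((x−vt)/(2√(Dt))).
vt = 0.401 × 449 = 180.049 m and 2√(Dt) = 2√(0.263 × 449) = 21.73 m.
Argument (x−vt)/(2√(Dt)) = (165 − 180.049)/21.73 = -0.6925; ½·erfc(-0.6925) = 0.8363.
C = 30.8 × 0.8363 = 25.8 mg/L.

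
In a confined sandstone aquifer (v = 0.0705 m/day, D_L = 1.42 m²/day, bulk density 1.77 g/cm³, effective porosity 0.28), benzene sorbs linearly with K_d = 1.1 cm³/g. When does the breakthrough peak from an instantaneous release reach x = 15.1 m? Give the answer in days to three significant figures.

Retardation factor R = 1 + ρ_b·K_d/n = 1 + 1.77 × 1.1/0.28 = 7.954.
Sorption retards both mechanisms: v_R = v/R = 0.008863 m/day, D_R = D/R = 0.1785 m²/day.
Peak time from v_R²t² + 2D_R t − x² = 0: t = (√(D_R² + v_R²x²) − D_R)/v_R².
√(D_R² + v_R²x²) = √(0.1785² + 0.008863² × 15.1²) = 0.2231; v_R² = 7.855e-05.
t = (0.2231 − 0.1785)/7.855e-05 = 568 days.

568 days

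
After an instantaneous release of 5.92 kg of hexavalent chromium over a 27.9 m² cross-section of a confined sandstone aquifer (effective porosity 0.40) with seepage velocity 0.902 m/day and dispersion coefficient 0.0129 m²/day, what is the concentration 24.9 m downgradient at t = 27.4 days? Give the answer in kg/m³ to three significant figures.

0.246 kg/m³

For an instantaneous plane source, C(x,t) = M/(n_e·A·√(4πDt)) · exp(−(x−vt)²/(4Dt)), with n_e·A the pore (flow) area.
Plume center vt = 0.902 × 27.4 = 24.7148 m, so the well at 24.9 m is 0.1852 m downgradient of the peak.
√(4πDt) = 2.108 m, giving peak height M/(n_e·A·√(4πDt)) = 5.92/(0.40 × 27.9 × 2.108) = 0.2516 kg/m³.
(x−vt)²/(4Dt) = (0.1852)²/(4 × 0.0129 × 27.4) = 0.02426; exp(−0.02426) = 0.9760.
C = 0.2516 × 0.9760 = 0.246 kg/m³.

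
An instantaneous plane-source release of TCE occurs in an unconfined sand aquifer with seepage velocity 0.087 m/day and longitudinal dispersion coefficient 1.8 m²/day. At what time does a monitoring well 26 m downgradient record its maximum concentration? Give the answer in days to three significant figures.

For the 1D instantaneous-source solution, setting ∂C/∂t = 0 at fixed x gives v²t² + 2Dt − x² = 0, so t = (√(D² + v²x²) − D)/v².
√(D² + v²x²) = √(1.8² + 0.087² × 26²) = 2.891; v² = 0.007569.
t = (2.891 − 1.8)/0.007569 = 144 days (vs. the pure-advection estimate x/v = 299 d).

144 days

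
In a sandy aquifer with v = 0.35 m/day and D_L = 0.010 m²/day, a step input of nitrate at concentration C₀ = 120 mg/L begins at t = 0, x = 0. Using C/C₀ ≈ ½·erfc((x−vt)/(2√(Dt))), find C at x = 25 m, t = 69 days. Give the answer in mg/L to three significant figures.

28.2 mg/L

For a continuous step input, C/C₀ ≈ ½·erfc((x−vt)/(2√(Dt))).
vt = 0.35 × 69 = 24.15 m and 2√(Dt) = 2√(0.010 × 69) = 1.661 m.
Argument (x−vt)/(2√(Dt)) = (25 − 24.15)/1.661 = 0.5117; ½·erfc(0.5117) = 0.2346.
C = 120 × 0.2346 = 28.2 mg/L.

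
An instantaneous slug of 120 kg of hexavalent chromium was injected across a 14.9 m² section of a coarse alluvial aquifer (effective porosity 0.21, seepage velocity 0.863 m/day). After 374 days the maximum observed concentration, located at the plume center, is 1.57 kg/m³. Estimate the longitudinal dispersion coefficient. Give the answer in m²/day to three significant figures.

At the plume center C_max = M/(n_e·A·√(4πDt)), so D = M²/(4πt·(n_e·A·C_max)²).
n_e·A·C_max = 0.21 × 14.9 × 1.57 = 4.913 kg/m.
D = 120²/(4π × 374 × 4.913²) = 0.127 m²/day.

0.127 m²/day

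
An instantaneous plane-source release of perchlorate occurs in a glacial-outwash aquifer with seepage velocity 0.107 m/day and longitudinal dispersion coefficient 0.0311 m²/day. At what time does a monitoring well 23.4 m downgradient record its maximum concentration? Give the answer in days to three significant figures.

For the 1D instantaneous-source solution, setting ∂C/∂t = 0 at fixed x gives v²t² + 2Dt − x² = 0, so t = (√(D² + v²x²) − D)/v².
√(D² + v²x²) = √(0.0311² + 0.107² × 23.4²) = 2.504; v² = 0.011449.
t = (2.504 − 0.0311)/0.011449 = 216 days (vs. the pure-advection estimate x/v = 219 d).

216 days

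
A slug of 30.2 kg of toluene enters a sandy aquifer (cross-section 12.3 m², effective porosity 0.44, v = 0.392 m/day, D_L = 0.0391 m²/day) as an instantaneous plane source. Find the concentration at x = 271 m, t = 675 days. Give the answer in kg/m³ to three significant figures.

0.208 kg/m³

For an instantaneous plane source, C(x,t) = M/(n_e·A·√(4πDt)) · exp(−(x−vt)²/(4Dt)), with n_e·A the pore (flow) area.
Plume center vt = 0.392 × 675 = 264.6 m, so the well at 271 m is 6.4 m downgradient of the peak.
√(4πDt) = 18.21 m, giving peak height M/(n_e·A·√(4πDt)) = 30.2/(0.44 × 12.3 × 18.21) = 0.3064 kg/m³.
(x−vt)²/(4Dt) = (6.4)²/(4 × 0.0391 × 675) = 0.3880; exp(−0.3880) = 0.6784.
C = 0.3064 × 0.6784 = 0.208 kg/m³.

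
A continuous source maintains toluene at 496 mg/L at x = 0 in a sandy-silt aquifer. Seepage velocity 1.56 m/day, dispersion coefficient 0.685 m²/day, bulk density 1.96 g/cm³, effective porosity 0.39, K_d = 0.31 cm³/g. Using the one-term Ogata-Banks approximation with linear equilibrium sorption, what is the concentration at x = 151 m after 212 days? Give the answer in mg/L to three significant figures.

10.3 mg/L

Retardation factor R = 1 + ρ_b·K_d/n = 1 + 1.96 × 0.31/0.39 = 2.558.
Sorption retards both mechanisms: v_R = v/R = 0.6099 m/day, D_R = D/R = 0.2678 m²/day.
v_R·t = 0.6099 × 212 = 129.2988 m; 2√(D_R t) = 15.07 m; argument = (151 − 129.2988)/15.07 = 1.440.
C = C₀ × ½·erfc(1.440) = 496 × 0.02085 = 10.3 mg/L.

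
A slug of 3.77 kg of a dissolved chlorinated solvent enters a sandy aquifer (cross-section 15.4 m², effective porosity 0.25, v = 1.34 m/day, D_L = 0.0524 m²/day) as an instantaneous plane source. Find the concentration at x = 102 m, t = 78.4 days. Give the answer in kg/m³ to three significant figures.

For an instantaneous plane source, C(x,t) = M/(n_e·A·√(4πDt)) · exp(−(x−vt)²/(4Dt)), with n_e·A the pore (flow) area.
Plume center vt = 1.34 × 78.4 = 105.056 m, so the well at 102 m is 3.056 m upgradient of the peak.
√(4πDt) = 7.185 m, giving peak height M/(n_e·A·√(4πDt)) = 3.77/(0.25 × 15.4 × 7.185) = 0.1363 kg/m³.
(x−vt)²/(4Dt) = (-3.056)²/(4 × 0.0524 × 78.4) = 0.5683; exp(−0.5683) = 0.5665.
C = 0.1363 × 0.5665 = 0.0772 kg/m³.

0.0772 kg/m³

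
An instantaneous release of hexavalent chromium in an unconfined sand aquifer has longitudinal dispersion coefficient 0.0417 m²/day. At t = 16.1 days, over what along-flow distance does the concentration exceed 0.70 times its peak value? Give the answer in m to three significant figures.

The plume is Gaussian with σ = √(2Dt) = √(2 × 0.0417 × 16.1) = 1.159 m.
C/C_peak = exp(−Δx²/(2σ²)) = 0.70 ⇒ Δx = σ·√(−2 ln 0.70) = 1.159 × 0.8446 = 0.9789 m.
Width = 2Δx = 1.96 m.

1.96 m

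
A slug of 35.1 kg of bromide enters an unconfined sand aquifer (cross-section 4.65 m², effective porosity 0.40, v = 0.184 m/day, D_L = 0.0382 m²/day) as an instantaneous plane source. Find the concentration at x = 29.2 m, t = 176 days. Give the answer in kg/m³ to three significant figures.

For an instantaneous plane source, C(x,t) = M/(n_e·A·√(4πDt)) · exp(−(x−vt)²/(4Dt)), with n_e·A the pore (flow) area.
Plume center vt = 0.184 × 176 = 32.384 m, so the well at 29.2 m is 3.184 m upgradient of the peak.
√(4πDt) = 9.192 m, giving peak height M/(n_e·A·√(4πDt)) = 35.1/(0.40 × 4.65 × 9.192) = 2.053 kg/m³.
(x−vt)²/(4Dt) = (-3.184)²/(4 × 0.0382 × 176) = 0.3770; exp(−0.3770) = 0.6859.
C = 2.053 × 0.6859 = 1.41 kg/m³.

1.41 kg/m³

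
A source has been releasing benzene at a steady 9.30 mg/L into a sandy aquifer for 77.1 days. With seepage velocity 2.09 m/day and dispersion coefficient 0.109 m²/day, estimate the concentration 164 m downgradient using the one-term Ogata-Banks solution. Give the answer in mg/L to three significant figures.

2.26 mg/L

For a continuous step input, C/C₀ ≈ ½·erfc((x−vt)/(2√(Dt))).
vt = 2.09 × 77.1 = 161.139 m and 2√(Dt) = 2√(0.109 × 77.1) = 5.798 m.
Argument (x−vt)/(2√(Dt)) = (164 − 161.139)/5.798 = 0.4934; ½·erfc(0.4934) = 0.2427.
C = 9.30 × 0.2427 = 2.26 mg/L.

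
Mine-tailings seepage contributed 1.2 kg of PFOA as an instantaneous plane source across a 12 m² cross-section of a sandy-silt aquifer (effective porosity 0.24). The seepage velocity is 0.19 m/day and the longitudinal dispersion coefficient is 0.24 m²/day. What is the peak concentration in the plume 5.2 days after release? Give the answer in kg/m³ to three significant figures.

0.105 kg/m³

The peak of an instantaneous 1D plume sits at x = vt; there the Gaussian factor is 1 and C_max = M/(n_e·A·√(4πDt)), where n_e·A is the pore area the mass is dissolved in.
√(4πDt) = √(4π × 0.24 × 5.2) = 3.960 m, so C_max = 1.2/(0.24 × 12 × 3.960) = 0.105 kg/m³.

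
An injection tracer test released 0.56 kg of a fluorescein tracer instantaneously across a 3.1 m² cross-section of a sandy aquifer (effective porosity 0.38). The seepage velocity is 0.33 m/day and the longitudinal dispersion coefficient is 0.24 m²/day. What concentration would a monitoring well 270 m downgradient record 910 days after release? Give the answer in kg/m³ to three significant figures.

For an instantaneous plane source, C(x,t) = M/(n_e·A·√(4πDt)) · exp(−(x−vt)²/(4Dt)), with n_e·A the pore (flow) area.
Plume center vt = 0.33 × 910 = 300.3 m, so the well at 270 m is 30.3 m upgradient of the peak.
√(4πDt) = 52.39 m, giving peak height M/(n_e·A·√(4πDt)) = 0.56/(0.38 × 3.1 × 52.39) = 0.009074 kg/m³.
(x−vt)²/(4Dt) = (-30.3)²/(4 × 0.24 × 910) = 1.051; exp(−1.051) = 0.3496.
C = 0.009074 × 0.3496 = 0.00317 kg/m³.

0.00317 kg/m³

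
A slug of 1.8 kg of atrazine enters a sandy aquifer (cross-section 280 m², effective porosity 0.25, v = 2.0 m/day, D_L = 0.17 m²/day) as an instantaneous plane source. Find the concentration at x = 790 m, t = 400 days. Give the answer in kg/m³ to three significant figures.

0.000609 kg/m³

For an instantaneous plane source, C(x,t) = M/(n_e·A·√(4πDt)) · exp(−(x−vt)²/(4Dt)), with n_e·A the pore (flow) area.
Plume center vt = 2.0 × 400 = 800 m, so the well at 790 m is 10 m upgradient of the peak.
√(4πDt) = 29.23 m, giving peak height M/(n_e·A·√(4πDt)) = 1.8/(0.25 × 280 × 29.23) = 0.0008797 kg/m³.
(x−vt)²/(4Dt) = (-10)²/(4 × 0.17 × 400) = 0.3676; exp(−0.3676) = 0.6924.
C = 0.0008797 × 0.6924 = 0.000609 kg/m³.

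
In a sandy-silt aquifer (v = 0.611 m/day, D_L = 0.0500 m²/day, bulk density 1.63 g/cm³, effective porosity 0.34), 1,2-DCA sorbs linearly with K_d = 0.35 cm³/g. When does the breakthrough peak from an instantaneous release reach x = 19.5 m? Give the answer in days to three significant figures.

85.1 days

Retardation factor R = 1 + ρ_b·K_d/n = 1 + 1.63 × 0.35/0.34 = 2.678.
Sorption retards both mechanisms: v_R = v/R = 0.2282 m/day, D_R = D/R = 0.01867 m²/day.
Peak time from v_R²t² + 2D_R t − x² = 0: t = (√(D_R² + v_R²x²) − D_R)/v_R².
√(D_R² + v_R²x²) = √(0.01867² + 0.2282² × 19.5²) = 4.450; v_R² = 0.05208.
t = (4.450 − 0.01867)/0.05208 = 85.1 days.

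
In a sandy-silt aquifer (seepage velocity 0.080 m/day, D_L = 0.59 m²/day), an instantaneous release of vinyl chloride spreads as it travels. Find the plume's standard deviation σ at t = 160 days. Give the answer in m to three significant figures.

13.7 m

Dispersive spreading gives a Gaussian with σ² = 2Dt; advection only shifts the center.
σ = √(2 × 0.59 × 160) = 13.7 m.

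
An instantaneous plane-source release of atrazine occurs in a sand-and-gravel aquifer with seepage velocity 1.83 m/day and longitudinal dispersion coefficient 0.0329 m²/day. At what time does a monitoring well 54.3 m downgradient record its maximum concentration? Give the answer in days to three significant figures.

29.7 days

For the 1D instantaneous-source solution, setting ∂C/∂t = 0 at fixed x gives v²t² + 2Dt − x² = 0, so t = (√(D² + v²x²) − D)/v².
√(D² + v²x²) = √(0.0329² + 1.83² × 54.3²) = 99.37; v² = 3.3489.
t = (99.37 − 0.0329)/3.3489 = 29.7 days (vs. the pure-advection estimate x/v = 29.7 d).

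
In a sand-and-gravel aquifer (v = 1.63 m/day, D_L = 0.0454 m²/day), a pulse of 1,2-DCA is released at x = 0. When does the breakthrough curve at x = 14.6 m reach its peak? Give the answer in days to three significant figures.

8.94 days

For the 1D instantaneous-source solution, setting ∂C/∂t = 0 at fixed x gives v²t² + 2Dt − x² = 0, so t = (√(D² + v²x²) − D)/v².
√(D² + v²x²) = √(0.0454² + 1.63² × 14.6²) = 23.80; v² = 2.6569.
t = (23.80 − 0.0454)/2.6569 = 8.94 days (vs. the pure-advection estimate x/v = 8.96 d).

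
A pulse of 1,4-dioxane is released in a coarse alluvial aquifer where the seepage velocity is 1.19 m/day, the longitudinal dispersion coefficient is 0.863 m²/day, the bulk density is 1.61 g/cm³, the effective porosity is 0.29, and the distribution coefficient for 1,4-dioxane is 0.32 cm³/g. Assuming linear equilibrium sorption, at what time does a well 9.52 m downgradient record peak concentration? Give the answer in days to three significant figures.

Retardation factor R = 1 + ρ_b·K_d/n = 1 + 1.61 × 0.32/0.29 = 2.777.
Sorption retards both mechanisms: v_R = v/R = 0.4285 m/day, D_R = D/R = 0.3108 m²/day.
Peak time from v_R²t² + 2D_R t − x² = 0: t = (√(D_R² + v_R²x²) − D_R)/v_R².
√(D_R² + v_R²x²) = √(0.3108² + 0.4285² × 9.52²) = 4.091; v_R² = 0.1836.
t = (4.091 − 0.3108)/0.1836 = 20.6 days.

20.6 days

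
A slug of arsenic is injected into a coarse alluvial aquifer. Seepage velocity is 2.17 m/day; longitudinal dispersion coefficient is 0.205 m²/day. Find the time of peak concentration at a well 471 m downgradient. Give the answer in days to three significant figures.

217 days

For the 1D instantaneous-source solution, setting ∂C/∂t = 0 at fixed x gives v²t² + 2Dt − x² = 0, so t = (√(D² + v²x²) − D)/v².
√(D² + v²x²) = √(0.205² + 2.17² × 471²) = 1022; v² = 4.7089.
t = (1022 − 0.205)/4.7089 = 217 days (vs. the pure-advection estimate x/v = 217 d).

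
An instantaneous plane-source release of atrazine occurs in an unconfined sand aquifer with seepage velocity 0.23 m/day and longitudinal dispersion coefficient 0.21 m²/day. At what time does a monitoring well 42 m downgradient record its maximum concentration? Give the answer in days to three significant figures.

For the 1D instantaneous-source solution, setting ∂C/∂t = 0 at fixed x gives v²t² + 2Dt − x² = 0, so t = (√(D² + v²x²) − D)/v².
√(D² + v²x²) = √(0.21² + 0.23² × 42²) = 9.662; v² = 0.0529.
t = (9.662 − 0.21)/0.0529 = 179 days (vs. the pure-advection estimate x/v = 183 d).

179 days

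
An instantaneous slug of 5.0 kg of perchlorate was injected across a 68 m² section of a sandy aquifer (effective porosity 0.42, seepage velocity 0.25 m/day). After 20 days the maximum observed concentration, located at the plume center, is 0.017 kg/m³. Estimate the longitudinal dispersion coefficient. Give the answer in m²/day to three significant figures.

At the plume center C_max = M/(n_e·A·√(4πDt)), so D = M²/(4πt·(n_e·A·C_max)²).
n_e·A·C_max = 0.42 × 68 × 0.017 = 0.4855 kg/m.
D = 5.0²/(4π × 20 × 0.4855²) = 0.422 m²/day.

0.422 m²/day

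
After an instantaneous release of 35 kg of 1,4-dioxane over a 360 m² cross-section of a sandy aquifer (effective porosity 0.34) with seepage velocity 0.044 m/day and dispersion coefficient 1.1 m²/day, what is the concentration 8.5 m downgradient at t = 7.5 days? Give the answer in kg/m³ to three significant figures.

0.00372 kg/m³

For an instantaneous plane source, C(x,t) = M/(n_e·A·√(4πDt)) · exp(−(x−vt)²/(4Dt)), with n_e·A the pore (flow) area.
Plume center vt = 0.044 × 7.5 = 0.33 m, so the well at 8.5 m is 8.17 m downgradient of the peak.
√(4πDt) = 10.18 m, giving peak height M/(n_e·A·√(4πDt)) = 35/(0.34 × 360 × 10.18) = 0.02809 kg/m³.
(x−vt)²/(4Dt) = (8.17)²/(4 × 1.1 × 7.5) = 2.023; exp(−2.023) = 0.1323.
C = 0.02809 × 0.1323 = 0.00372 kg/m³.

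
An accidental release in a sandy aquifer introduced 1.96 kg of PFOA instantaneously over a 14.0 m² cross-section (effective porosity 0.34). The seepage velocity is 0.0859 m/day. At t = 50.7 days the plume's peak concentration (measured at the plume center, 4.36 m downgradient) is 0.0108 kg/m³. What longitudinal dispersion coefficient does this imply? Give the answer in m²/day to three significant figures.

2.28 m²/day

At the plume center C_max = M/(n_e·A·√(4πDt)), so D = M²/(4πt·(n_e·A·C_max)²).
n_e·A·C_max = 0.34 × 14.0 × 0.0108 = 0.05141 kg/m.
D = 1.96²/(4π × 50.7 × 0.05141²) = 2.28 m²/day.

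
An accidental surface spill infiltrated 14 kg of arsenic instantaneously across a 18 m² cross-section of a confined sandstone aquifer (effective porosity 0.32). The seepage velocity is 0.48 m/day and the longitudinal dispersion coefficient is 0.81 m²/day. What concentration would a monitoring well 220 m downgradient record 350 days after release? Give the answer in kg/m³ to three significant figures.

0.00375 kg/m³

For an instantaneous plane source, C(x,t) = M/(n_e·A·√(4πDt)) · exp(−(x−vt)²/(4Dt)), with n_e·A the pore (flow) area.
Plume center vt = 0.48 × 350 = 168 m, so the well at 220 m is 52 m downgradient of the peak.
√(4πDt) = 59.69 m, giving peak height M/(n_e·A·√(4πDt)) = 14/(0.32 × 18 × 59.69) = 0.04072 kg/m³.
(x−vt)²/(4Dt) = (52)²/(4 × 0.81 × 350) = 2.384; exp(−2.384) = 0.09218.
C = 0.04072 × 0.09218 = 0.00375 kg/m³.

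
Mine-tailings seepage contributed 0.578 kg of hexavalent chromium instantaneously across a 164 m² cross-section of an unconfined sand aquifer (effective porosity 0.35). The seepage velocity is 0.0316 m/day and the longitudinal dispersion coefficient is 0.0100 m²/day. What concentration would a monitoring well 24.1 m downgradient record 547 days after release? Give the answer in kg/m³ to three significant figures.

For an instantaneous plane source, C(x,t) = M/(n_e·A·√(4πDt)) · exp(−(x−vt)²/(4Dt)), with n_e·A the pore (flow) area.
Plume center vt = 0.0316 × 547 = 17.2852 m, so the well at 24.1 m is 6.8148 m downgradient of the peak.
√(4πDt) = 8.291 m, giving peak height M/(n_e·A·√(4πDt)) = 0.578/(0.35 × 164 × 8.291) = 0.001215 kg/m³.
(x−vt)²/(4Dt) = (6.8148)²/(4 × 0.0100 × 547) = 2.123; exp(−2.123) = 0.1197.
C = 0.001215 × 0.1197 = 0.000145 kg/m³.

0.000145 kg/m³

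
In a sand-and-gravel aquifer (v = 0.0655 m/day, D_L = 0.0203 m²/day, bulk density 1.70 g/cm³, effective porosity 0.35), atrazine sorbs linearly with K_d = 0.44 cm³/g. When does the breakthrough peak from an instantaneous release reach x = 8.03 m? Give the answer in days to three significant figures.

370 days

Retardation factor R = 1 + ρ_b·K_d/n = 1 + 1.70 × 0.44/0.35 = 3.137.
Sorption retards both mechanisms: v_R = v/R = 0.02088 m/day, D_R = D/R = 0.006471 m²/day.
Peak time from v_R²t² + 2D_R t − x² = 0: t = (√(D_R² + v_R²x²) − D_R)/v_R².
√(D_R² + v_R²x²) = √(0.006471² + 0.02088² × 8.03²) = 0.1678; v_R² = 0.0004360.
t = (0.1678 − 0.006471)/0.0004360 = 370 days.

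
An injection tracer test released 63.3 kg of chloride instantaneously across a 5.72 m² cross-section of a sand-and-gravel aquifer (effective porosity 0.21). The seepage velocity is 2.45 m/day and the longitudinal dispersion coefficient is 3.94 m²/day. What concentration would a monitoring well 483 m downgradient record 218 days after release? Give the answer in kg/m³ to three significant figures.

0.237 kg/m³

For an instantaneous plane source, C(x,t) = M/(n_e·A·√(4πDt)) · exp(−(x−vt)²/(4Dt)), with n_e·A the pore (flow) area.
Plume center vt = 2.45 × 218 = 534.1 m, so the well at 483 m is 51.1 m upgradient of the peak.
√(4πDt) = 103.9 m, giving peak height M/(n_e·A·√(4πDt)) = 63.3/(0.21 × 5.72 × 103.9) = 0.5072 kg/m³.
(x−vt)²/(4Dt) = (-51.1)²/(4 × 3.94 × 218) = 0.7600; exp(−0.7600) = 0.4677.
C = 0.5072 × 0.4677 = 0.237 kg/m³.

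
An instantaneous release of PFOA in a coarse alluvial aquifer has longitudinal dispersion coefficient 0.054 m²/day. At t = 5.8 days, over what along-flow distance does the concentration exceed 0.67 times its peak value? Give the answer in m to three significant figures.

The plume is Gaussian with σ = √(2Dt) = √(2 × 0.054 × 5.8) = 0.7915 m.
C/C_peak = exp(−Δx²/(2σ²)) = 0.67 ⇒ Δx = σ·√(−2 ln 0.67) = 0.7915 × 0.8950 = 0.7084 m.
Width = 2Δx = 1.42 m.

1.42 m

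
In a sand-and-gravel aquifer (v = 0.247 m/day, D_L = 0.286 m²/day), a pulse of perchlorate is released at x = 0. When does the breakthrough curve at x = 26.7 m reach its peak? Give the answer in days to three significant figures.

104 days

For the 1D instantaneous-source solution, setting ∂C/∂t = 0 at fixed x gives v²t² + 2Dt − x² = 0, so t = (√(D² + v²x²) − D)/v².
√(D² + v²x²) = √(0.286² + 0.247² × 26.7²) = 6.601; v² = 0.061009.
t = (6.601 − 0.286)/0.061009 = 104 days (vs. the pure-advection estimate x/v = 108 d).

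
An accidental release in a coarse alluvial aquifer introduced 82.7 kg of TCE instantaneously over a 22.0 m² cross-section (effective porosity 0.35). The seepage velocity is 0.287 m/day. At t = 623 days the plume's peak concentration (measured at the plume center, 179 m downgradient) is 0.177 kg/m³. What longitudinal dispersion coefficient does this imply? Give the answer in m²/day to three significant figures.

At the plume center C_max = M/(n_e·A·√(4πDt)), so D = M²/(4πt·(n_e·A·C_max)²).
n_e·A·C_max = 0.35 × 22.0 × 0.177 = 1.363 kg/m.
D = 82.7²/(4π × 623 × 1.363²) = 0.470 m²/day.

0.470 m²/day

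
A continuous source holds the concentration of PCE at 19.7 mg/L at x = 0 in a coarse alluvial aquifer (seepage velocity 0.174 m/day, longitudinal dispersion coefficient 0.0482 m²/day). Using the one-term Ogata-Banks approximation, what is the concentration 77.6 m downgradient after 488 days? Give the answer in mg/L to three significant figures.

16.9 mg/L

For a continuous step input, C/C₀ ≈ ½·erfc((x−vt)/(2√(Dt))).
vt = 0.174 × 488 = 84.912 m and 2√(Dt) = 2√(0.0482 × 488) = 9.700 m.
Argument (x−vt)/(2√(Dt)) = (77.6 − 84.912)/9.700 = -0.7538; ½·erfc(-0.7538) = 0.8568.
C = 19.7 × 0.8568 = 16.9 mg/L.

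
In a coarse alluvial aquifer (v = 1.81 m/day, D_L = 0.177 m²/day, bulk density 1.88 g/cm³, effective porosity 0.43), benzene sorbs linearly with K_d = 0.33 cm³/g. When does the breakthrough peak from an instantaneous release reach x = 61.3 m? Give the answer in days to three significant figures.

82.6 days

Retardation factor R = 1 + ρ_b·K_d/n = 1 + 1.88 × 0.33/0.43 = 2.443.
Sorption retards both mechanisms: v_R = v/R = 0.7409 m/day, D_R = D/R = 0.07245 m²/day.
Peak time from v_R²t² + 2D_R t − x² = 0: t = (√(D_R² + v_R²x²) − D_R)/v_R².
√(D_R² + v_R²x²) = √(0.07245² + 0.7409² × 61.3²) = 45.42; v_R² = 0.5489.
t = (45.42 − 0.07245)/0.5489 = 82.6 days.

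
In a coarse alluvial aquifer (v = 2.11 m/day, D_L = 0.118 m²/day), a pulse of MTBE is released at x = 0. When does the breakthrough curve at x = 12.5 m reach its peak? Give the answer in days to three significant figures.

For the 1D instantaneous-source solution, setting ∂C/∂t = 0 at fixed x gives v²t² + 2Dt − x² = 0, so t = (√(D² + v²x²) − D)/v².
√(D² + v²x²) = √(0.118² + 2.11² × 12.5²) = 26.38; v² = 4.4521.
t = (26.38 − 0.118)/4.4521 = 5.90 days (vs. the pure-advection estimate x/v = 5.92 d).

5.90 days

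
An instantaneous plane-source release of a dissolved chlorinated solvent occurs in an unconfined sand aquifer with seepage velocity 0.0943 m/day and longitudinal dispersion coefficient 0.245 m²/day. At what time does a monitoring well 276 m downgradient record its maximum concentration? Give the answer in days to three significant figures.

2900 days

For the 1D instantaneous-source solution, setting ∂C/∂t = 0 at fixed x gives v²t² + 2Dt − x² = 0, so t = (√(D² + v²x²) − D)/v².
√(D² + v²x²) = √(0.245² + 0.0943² × 276²) = 26.03; v² = 0.00889249.
t = (26.03 − 0.245)/0.00889249 = 2900 days (vs. the pure-advection estimate x/v = 2930 d).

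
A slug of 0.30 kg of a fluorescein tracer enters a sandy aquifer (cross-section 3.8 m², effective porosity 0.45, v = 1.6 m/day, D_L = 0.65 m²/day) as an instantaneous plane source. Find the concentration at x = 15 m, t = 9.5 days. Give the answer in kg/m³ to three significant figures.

0.0199 kg/m³

For an instantaneous plane source, C(x,t) = M/(n_e·A·√(4πDt)) · exp(−(x−vt)²/(4Dt)), with n_e·A the pore (flow) area.
Plume center vt = 1.6 × 9.5 = 15.2 m, so the well at 15 m is 0.2 m upgradient of the peak.
√(4πDt) = 8.809 m, giving peak height M/(n_e·A·√(4πDt)) = 0.30/(0.45 × 3.8 × 8.809) = 0.01992 kg/m³.
(x−vt)²/(4Dt) = (-0.2)²/(4 × 0.65 × 9.5) = 0.001619; exp(−0.001619) = 0.9984.
C = 0.01992 × 0.9984 = 0.0199 kg/m³.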